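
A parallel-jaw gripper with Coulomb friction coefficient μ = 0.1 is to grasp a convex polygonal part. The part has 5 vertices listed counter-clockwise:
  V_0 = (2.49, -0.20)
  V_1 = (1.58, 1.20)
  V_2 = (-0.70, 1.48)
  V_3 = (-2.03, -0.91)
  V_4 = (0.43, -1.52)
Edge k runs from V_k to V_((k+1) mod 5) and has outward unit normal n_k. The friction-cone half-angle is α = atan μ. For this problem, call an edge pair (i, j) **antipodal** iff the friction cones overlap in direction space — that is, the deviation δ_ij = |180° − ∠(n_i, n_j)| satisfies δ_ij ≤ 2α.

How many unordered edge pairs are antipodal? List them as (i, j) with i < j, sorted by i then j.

count = 1; pairs: (1,3)

α = atan 0.1 = 5.71°;  2α = 11.42°
n_0 = (+0.8384, +0.5450)
n_1 = (+0.1219, +0.9925)
n_2 = (-0.8738, +0.4863)
n_3 = (-0.2407, -0.9706)
n_4 = (+0.5395, -0.8420)
  (0,1): δ = 130.03°  ·
  (0,2): δ = 62.12°  ·
  (0,3): δ = 43.05°  ·
  (0,4): δ = 89.63°  ·
  (1,2): δ = 112.09°  ·
  (1,3): δ = 6.93°  ✓
  (1,4): δ = 39.65°  ·
  (2,3): δ = 74.83°  ·
  (2,4): δ = 28.25°  ·
  (3,4): δ = 133.42°  ·
antipodal pairs: 1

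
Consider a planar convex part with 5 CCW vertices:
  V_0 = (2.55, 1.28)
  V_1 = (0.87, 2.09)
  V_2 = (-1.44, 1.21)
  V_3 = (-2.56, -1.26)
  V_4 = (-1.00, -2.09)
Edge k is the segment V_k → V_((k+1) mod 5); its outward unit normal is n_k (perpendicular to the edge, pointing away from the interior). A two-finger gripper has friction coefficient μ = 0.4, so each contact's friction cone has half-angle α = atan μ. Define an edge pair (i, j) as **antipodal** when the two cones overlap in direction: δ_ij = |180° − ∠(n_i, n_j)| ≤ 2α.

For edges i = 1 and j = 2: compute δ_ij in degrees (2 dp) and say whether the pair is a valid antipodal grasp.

α = atan 0.4 = 21.80°;  2α = 43.60°
edge 1: e_1 = (-2.31, -0.88);  n_1 = (-0.3560, +0.9345)
edge 2: e_2 = (-1.12, -2.47);  n_2 = (-0.9107, +0.4130)
∠(n_1, n_2) = 44.75°
δ = |180° − 44.75°| = 135.25°
135.25° > 2α = 43.60°  →  invalid

δ = 135.25°, invalid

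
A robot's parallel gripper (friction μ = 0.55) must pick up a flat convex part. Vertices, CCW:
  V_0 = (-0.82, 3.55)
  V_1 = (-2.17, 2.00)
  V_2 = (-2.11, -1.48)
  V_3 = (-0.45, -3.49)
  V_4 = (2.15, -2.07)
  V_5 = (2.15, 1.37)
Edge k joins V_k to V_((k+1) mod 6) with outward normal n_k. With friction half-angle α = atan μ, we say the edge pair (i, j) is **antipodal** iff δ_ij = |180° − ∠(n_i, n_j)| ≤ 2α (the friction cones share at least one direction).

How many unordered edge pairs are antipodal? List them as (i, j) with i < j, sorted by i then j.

α = atan 0.55 = 28.81°;  2α = 57.62°
n_0 = (-0.7541, +0.6568)
n_1 = (-0.9999, -0.0172)
n_2 = (-0.7710, -0.6368)
n_3 = (+0.4793, -0.8776)
n_4 = (+1.0000, -0.0000)
n_5 = (+0.5917, +0.8061)
  (0,1): δ = 137.96°  ·
  (0,2): δ = 99.39°  ·
  (0,3): δ = 20.30°  ✓
  (0,4): δ = 41.05°  ✓
  (0,5): δ = 94.78°  ·
  (1,2): δ = 141.44°  ·
  (1,3): δ = 62.35°  ·
  (1,4): δ = 0.99°  ✓
  (1,5): δ = 52.73°  ✓
  (2,3): δ = 100.91°  ·
  (2,4): δ = 39.55°  ✓
  (2,5): δ = 14.17°  ✓
  (3,4): δ = 118.64°  ·
  (3,5): δ = 64.92°  ·
  (4,5): δ = 126.28°  ·
antipodal pairs: 6

count = 6; pairs: (0,3), (0,4), (1,4), (1,5), (2,4), (2,5)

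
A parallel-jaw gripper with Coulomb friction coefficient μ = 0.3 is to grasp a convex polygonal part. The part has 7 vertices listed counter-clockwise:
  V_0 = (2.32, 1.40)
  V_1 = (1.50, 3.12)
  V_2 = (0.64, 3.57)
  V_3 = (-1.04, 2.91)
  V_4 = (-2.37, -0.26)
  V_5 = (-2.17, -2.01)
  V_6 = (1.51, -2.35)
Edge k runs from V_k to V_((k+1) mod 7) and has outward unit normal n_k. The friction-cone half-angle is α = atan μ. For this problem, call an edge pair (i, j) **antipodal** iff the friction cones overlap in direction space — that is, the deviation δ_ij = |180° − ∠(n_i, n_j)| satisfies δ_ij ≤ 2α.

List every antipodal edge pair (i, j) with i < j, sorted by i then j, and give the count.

count = 5; pairs: (0,4), (1,5), (2,5), (3,6), (4,6)

α = atan 0.3 = 16.70°;  2α = 33.40°
n_0 = (+0.9027, +0.4303)
n_1 = (+0.4636, +0.8860)
n_2 = (-0.3657, +0.9308)
n_3 = (-0.9221, +0.3869)
n_4 = (-0.9935, -0.1135)
n_5 = (-0.0920, -0.9958)
n_6 = (+0.9775, -0.2111)
  (0,1): δ = 143.11°  ·
  (0,2): δ = 94.04°  ·
  (0,3): δ = 48.25°  ·
  (0,4): δ = 18.97°  ✓
  (0,5): δ = 59.23°  ·
  (0,6): δ = 142.32°  ·
  (1,2): δ = 130.93°  ·
  (1,3): δ = 85.14°  ·
  (1,4): δ = 55.86°  ·
  (1,5): δ = 22.34°  ✓
  (1,6): δ = 105.43°  ·
  (2,3): δ = 134.21°  ·
  (2,4): δ = 104.93°  ·
  (2,5): δ = 26.73°  ✓
  (2,6): δ = 56.36°  ·
  (3,4): δ = 150.72°  ·
  (3,5): δ = 72.52°  ·
  (3,6): δ = 10.57°  ✓
  (4,5): δ = 101.80°  ·
  (4,6): δ = 18.71°  ✓
  (5,6): δ = 96.91°  ·
antipodal pairs: 5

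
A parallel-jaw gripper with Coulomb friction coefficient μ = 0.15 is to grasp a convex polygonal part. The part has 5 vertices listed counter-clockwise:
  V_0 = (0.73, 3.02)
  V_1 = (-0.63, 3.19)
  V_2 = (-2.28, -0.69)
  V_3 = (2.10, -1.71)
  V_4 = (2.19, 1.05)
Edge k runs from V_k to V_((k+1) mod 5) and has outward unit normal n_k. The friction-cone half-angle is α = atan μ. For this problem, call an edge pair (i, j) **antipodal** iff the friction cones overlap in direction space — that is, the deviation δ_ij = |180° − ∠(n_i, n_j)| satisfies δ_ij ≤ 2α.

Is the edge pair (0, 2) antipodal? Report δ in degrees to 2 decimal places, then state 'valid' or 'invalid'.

α = atan 0.15 = 8.53°;  2α = 17.06°
edge 0: e_0 = (-1.36, +0.17);  n_0 = (+0.1240, +0.9923)
edge 2: e_2 = (+4.38, -1.02);  n_2 = (-0.2268, -0.9739)
∠(n_0, n_2) = 174.02°
δ = |180° − 174.02°| = 5.98°
5.98° ≤ 2α = 17.06°  →  valid

δ = 5.98°, valid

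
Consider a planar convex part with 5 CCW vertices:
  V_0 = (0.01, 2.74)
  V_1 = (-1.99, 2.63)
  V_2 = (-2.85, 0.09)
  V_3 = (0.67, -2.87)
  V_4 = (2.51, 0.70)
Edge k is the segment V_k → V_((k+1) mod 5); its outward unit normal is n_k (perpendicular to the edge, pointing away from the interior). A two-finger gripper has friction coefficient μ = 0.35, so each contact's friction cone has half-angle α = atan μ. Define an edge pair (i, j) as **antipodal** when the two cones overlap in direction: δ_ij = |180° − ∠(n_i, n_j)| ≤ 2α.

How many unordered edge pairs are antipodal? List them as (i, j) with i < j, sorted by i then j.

α = atan 0.35 = 19.29°;  2α = 38.58°
n_0 = (-0.0549, +0.9985)
n_1 = (-0.9472, +0.3207)
n_2 = (-0.6436, -0.7654)
n_3 = (+0.8889, -0.4581)
n_4 = (+0.6322, +0.7748)
  (0,1): δ = 111.85°  ·
  (0,2): δ = 43.21°  ·
  (0,3): δ = 59.59°  ·
  (0,4): δ = 137.64°  ·
  (1,2): δ = 111.36°  ·
  (1,3): δ = 8.56°  ✓
  (1,4): δ = 69.49°  ·
  (2,3): δ = 77.21°  ·
  (2,4): δ = 0.85°  ✓
  (3,4): δ = 101.95°  ·
antipodal pairs: 2

count = 2; pairs: (1,3), (2,4)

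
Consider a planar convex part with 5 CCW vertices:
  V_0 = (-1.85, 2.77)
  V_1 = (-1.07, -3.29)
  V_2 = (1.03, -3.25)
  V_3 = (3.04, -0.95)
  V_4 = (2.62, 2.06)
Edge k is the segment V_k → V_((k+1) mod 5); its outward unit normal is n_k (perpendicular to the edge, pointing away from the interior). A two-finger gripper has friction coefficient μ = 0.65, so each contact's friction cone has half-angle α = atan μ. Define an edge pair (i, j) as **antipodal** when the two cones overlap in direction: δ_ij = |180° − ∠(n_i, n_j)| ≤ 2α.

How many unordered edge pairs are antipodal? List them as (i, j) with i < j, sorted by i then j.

count = 4; pairs: (0,2), (0,3), (1,4), (2,4)

α = atan 0.65 = 33.02°;  2α = 66.05°
n_0 = (-0.9918, -0.1277)
n_1 = (+0.0190, -0.9998)
n_2 = (+0.7530, -0.6580)
n_3 = (+0.9904, +0.1382)
n_4 = (+0.1569, +0.9876)
  (0,1): δ = 96.24°  ·
  (0,2): δ = 48.49°  ✓
  (0,3): δ = 0.61°  ✓
  (0,4): δ = 73.64°  ·
  (1,2): δ = 132.24°  ·
  (1,3): δ = 83.15°  ·
  (1,4): δ = 10.12°  ✓
  (2,3): δ = 130.91°  ·
  (2,4): δ = 57.87°  ✓
  (3,4): δ = 106.97°  ·
antipodal pairs: 4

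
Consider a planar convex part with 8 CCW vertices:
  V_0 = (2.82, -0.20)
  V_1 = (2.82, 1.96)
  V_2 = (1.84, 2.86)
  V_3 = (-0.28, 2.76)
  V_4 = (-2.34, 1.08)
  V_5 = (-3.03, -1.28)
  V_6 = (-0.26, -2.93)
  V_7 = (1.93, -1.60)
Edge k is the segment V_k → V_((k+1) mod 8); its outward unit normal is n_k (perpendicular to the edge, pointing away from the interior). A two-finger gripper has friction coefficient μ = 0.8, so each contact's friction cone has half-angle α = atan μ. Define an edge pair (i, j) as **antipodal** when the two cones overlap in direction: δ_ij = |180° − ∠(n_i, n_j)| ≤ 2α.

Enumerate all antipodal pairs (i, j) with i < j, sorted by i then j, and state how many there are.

count = 14; pairs: (0,3), (0,4), (0,5), (1,4), (1,5), (1,6), (2,5), (2,6), (2,7), (3,5), (3,6), (3,7), (4,6), (4,7)

α = atan 0.8 = 38.66°;  2α = 77.32°
n_0 = (+1.0000, -0.0000)
n_1 = (+0.6764, +0.7365)
n_2 = (-0.0471, +0.9989)
n_3 = (-0.6320, +0.7750)
n_4 = (-0.9598, +0.2806)
n_5 = (-0.5118, -0.8591)
n_6 = (+0.5191, -0.8547)
n_7 = (+0.8439, -0.5365)
  (0,1): δ = 132.56°  ·
  (0,2): δ = 87.30°  ·
  (0,3): δ = 50.80°  ✓
  (0,4): δ = 16.30°  ✓
  (0,5): δ = 59.22°  ✓
  (0,6): δ = 121.27°  ·
  (0,7): δ = 147.56°  ·
  (1,2): δ = 134.74°  ·
  (1,3): δ = 98.24°  ·
  (1,4): δ = 63.73°  ✓
  (1,5): δ = 11.78°  ✓
  (1,6): δ = 73.83°  ✓
  (1,7): δ = 100.12°  ·
  (2,3): δ = 143.50°  ·
  (2,4): δ = 109.00°  ·
  (2,5): δ = 33.48°  ✓
  (2,6): δ = 28.57°  ✓
  (2,7): δ = 54.85°  ✓
  (3,4): δ = 145.50°  ·
  (3,5): δ = 69.98°  ✓
  (3,6): δ = 7.93°  ✓
  (3,7): δ = 18.36°  ✓
  (4,5): δ = 104.48°  ·
  (4,6): δ = 42.43°  ✓
  (4,7): δ = 16.15°  ✓
  (5,6): δ = 117.95°  ·
  (5,7): δ = 91.66°  ·
  (6,7): δ = 153.72°  ·
antipodal pairs: 14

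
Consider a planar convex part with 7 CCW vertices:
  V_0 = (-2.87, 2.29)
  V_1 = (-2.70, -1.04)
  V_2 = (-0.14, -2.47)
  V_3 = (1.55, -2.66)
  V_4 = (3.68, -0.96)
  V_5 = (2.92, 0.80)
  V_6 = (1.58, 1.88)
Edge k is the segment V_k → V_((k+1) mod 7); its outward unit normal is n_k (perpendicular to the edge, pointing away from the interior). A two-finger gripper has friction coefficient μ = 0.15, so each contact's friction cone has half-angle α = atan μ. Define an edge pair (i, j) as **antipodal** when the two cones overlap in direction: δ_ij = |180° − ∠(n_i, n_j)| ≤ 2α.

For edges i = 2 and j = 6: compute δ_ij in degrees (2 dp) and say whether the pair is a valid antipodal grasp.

α = atan 0.15 = 8.53°;  2α = 17.06°
edge 2: e_2 = (+1.69, -0.19);  n_2 = (-0.1117, -0.9937)
edge 6: e_6 = (-4.45, +0.41);  n_6 = (+0.0917, +0.9958)
∠(n_2, n_6) = 178.85°
δ = |180° − 178.85°| = 1.15°
1.15° ≤ 2α = 17.06°  →  valid

δ = 1.15°, valid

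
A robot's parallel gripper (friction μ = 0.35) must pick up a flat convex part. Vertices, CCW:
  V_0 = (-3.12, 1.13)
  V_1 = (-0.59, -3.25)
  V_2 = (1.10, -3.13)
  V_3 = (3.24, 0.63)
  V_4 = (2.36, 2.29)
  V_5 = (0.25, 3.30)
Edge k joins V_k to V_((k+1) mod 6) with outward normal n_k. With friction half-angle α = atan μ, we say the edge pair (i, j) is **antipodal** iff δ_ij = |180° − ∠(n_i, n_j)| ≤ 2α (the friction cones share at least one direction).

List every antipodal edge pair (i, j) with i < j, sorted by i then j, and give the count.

count = 5; pairs: (0,3), (0,4), (1,4), (1,5), (2,5)

α = atan 0.35 = 19.29°;  2α = 38.58°
n_0 = (-0.8659, -0.5002)
n_1 = (+0.0708, -0.9975)
n_2 = (+0.8691, -0.4946)
n_3 = (+0.8835, +0.4684)
n_4 = (+0.4318, +0.9020)
n_5 = (-0.5414, +0.8408)
  (0,1): δ = 115.95°  ·
  (0,2): δ = 59.66°  ·
  (0,3): δ = 2.08°  ✓
  (0,4): δ = 34.41°  ✓
  (0,5): δ = 92.77°  ·
  (1,2): δ = 123.71°  ·
  (1,3): δ = 66.13°  ·
  (1,4): δ = 29.64°  ✓
  (1,5): δ = 28.72°  ✓
  (2,3): δ = 122.42°  ·
  (2,4): δ = 85.93°  ·
  (2,5): δ = 27.58°  ✓
  (3,4): δ = 143.51°  ·
  (3,5): δ = 85.15°  ·
  (4,5): δ = 121.64°  ·
antipodal pairs: 5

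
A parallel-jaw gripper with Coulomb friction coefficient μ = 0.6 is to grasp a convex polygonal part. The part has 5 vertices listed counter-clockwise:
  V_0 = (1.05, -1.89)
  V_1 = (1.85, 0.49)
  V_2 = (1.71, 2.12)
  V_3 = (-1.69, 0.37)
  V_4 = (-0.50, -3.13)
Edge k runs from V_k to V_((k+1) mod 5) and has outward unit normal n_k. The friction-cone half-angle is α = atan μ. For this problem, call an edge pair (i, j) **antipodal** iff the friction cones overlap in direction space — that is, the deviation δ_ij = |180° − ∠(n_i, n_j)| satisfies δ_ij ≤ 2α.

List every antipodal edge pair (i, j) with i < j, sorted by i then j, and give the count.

α = atan 0.6 = 30.96°;  2α = 61.93°
n_0 = (+0.9479, -0.3186)
n_1 = (+0.9963, +0.0856)
n_2 = (-0.4576, +0.8891)
n_3 = (-0.9468, -0.3219)
n_4 = (+0.6247, -0.7809)
  (0,1): δ = 156.51°  ·
  (0,2): δ = 44.19°  ✓
  (0,3): δ = 37.36°  ✓
  (0,4): δ = 147.24°  ·
  (1,2): δ = 67.67°  ·
  (1,3): δ = 13.87°  ✓
  (1,4): δ = 123.75°  ·
  (2,3): δ = 98.46°  ·
  (2,4): δ = 11.42°  ✓
  (3,4): δ = 70.12°  ·
antipodal pairs: 4

count = 4; pairs: (0,2), (0,3), (1,3), (2,4)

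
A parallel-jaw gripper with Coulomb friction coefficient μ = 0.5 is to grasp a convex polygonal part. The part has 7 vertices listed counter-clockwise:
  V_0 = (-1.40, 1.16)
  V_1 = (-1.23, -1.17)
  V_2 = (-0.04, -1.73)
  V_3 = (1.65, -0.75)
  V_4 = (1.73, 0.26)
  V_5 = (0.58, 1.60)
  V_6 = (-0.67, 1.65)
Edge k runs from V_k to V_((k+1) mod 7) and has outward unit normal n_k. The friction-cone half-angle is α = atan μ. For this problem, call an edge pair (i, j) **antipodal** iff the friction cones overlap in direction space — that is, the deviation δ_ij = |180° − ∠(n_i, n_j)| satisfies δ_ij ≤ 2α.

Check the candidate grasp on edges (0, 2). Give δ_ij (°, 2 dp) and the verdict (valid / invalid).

δ = 64.06°, invalid

α = atan 0.5 = 26.57°;  2α = 53.13°
edge 0: e_0 = (+0.17, -2.33);  n_0 = (-0.9973, -0.0728)
edge 2: e_2 = (+1.69, +0.98);  n_2 = (+0.5016, -0.8651)
∠(n_0, n_2) = 115.94°
δ = |180° − 115.94°| = 64.06°
64.06° > 2α = 53.13°  →  invalid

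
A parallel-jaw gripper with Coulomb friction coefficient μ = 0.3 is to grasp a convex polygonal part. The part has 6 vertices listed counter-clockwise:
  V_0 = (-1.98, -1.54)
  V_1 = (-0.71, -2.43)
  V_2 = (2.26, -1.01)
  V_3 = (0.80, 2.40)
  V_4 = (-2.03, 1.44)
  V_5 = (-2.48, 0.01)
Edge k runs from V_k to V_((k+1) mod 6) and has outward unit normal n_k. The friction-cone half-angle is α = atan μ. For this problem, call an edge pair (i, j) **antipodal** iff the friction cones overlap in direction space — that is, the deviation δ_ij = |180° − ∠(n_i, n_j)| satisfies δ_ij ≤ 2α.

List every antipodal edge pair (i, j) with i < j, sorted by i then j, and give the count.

count = 3; pairs: (0,2), (1,3), (2,5)

α = atan 0.3 = 16.70°;  2α = 33.40°
n_0 = (-0.5739, -0.8189)
n_1 = (+0.4313, -0.9022)
n_2 = (+0.9193, +0.3936)
n_3 = (-0.3212, +0.9470)
n_4 = (-0.9539, +0.3002)
n_5 = (-0.9517, -0.3070)
  (0,1): δ = 119.42°  ·
  (0,2): δ = 31.80°  ✓
  (0,3): δ = 53.76°  ·
  (0,4): δ = 107.55°  ·
  (0,5): δ = 142.90°  ·
  (1,2): δ = 92.37°  ·
  (1,3): δ = 6.82°  ✓
  (1,4): δ = 46.98°  ·
  (1,5): δ = 82.33°  ·
  (2,3): δ = 94.44°  ·
  (2,4): δ = 40.65°  ·
  (2,5): δ = 5.30°  ✓
  (3,4): δ = 126.21°  ·
  (3,5): δ = 90.86°  ·
  (4,5): δ = 144.65°  ·
antipodal pairs: 3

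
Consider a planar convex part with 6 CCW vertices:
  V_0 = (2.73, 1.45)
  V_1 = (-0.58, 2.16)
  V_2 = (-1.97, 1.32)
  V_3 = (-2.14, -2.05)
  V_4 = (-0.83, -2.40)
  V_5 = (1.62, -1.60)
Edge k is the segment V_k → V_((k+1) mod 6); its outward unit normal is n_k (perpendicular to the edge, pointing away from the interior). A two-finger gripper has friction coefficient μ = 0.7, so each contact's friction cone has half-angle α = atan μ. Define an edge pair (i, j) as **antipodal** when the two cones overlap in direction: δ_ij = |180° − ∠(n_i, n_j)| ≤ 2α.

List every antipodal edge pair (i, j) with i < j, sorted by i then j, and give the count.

count = 7; pairs: (0,3), (0,4), (1,3), (1,4), (1,5), (2,4), (2,5)

α = atan 0.7 = 34.99°;  2α = 69.98°
n_0 = (+0.2097, +0.9778)
n_1 = (-0.5172, +0.8559)
n_2 = (-0.9987, +0.0504)
n_3 = (-0.2581, -0.9661)
n_4 = (+0.3104, -0.9506)
n_5 = (+0.9397, -0.3420)
  (0,1): δ = 136.75°  ·
  (0,2): δ = 80.78°  ·
  (0,3): δ = 2.85°  ✓
  (0,4): δ = 30.19°  ✓
  (0,5): δ = 82.11°  ·
  (1,2): δ = 124.03°  ·
  (1,3): δ = 46.10°  ✓
  (1,4): δ = 13.06°  ✓
  (1,5): δ = 38.86°  ✓
  (2,3): δ = 102.07°  ·
  (2,4): δ = 69.03°  ✓
  (2,5): δ = 17.11°  ✓
  (3,4): δ = 146.96°  ·
  (3,5): δ = 95.04°  ·
  (4,5): δ = 128.08°  ·
antipodal pairs: 7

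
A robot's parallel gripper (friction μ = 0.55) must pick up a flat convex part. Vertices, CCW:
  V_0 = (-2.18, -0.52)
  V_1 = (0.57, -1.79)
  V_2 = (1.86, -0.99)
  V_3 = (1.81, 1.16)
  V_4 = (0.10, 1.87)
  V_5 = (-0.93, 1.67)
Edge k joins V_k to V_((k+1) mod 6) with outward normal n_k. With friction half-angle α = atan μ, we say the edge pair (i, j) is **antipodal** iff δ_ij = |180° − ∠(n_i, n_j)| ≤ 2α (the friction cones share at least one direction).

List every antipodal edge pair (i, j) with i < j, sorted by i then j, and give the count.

α = atan 0.55 = 28.81°;  2α = 57.62°
n_0 = (-0.4193, -0.9079)
n_1 = (+0.5270, -0.8498)
n_2 = (+0.9997, +0.0232)
n_3 = (+0.3835, +0.9236)
n_4 = (-0.1906, +0.9817)
n_5 = (-0.8685, +0.4957)
  (0,1): δ = 123.41°  ·
  (0,2): δ = 63.88°  ·
  (0,3): δ = 2.24°  ✓
  (0,4): δ = 35.78°  ✓
  (0,5): δ = 85.07°  ·
  (1,2): δ = 120.47°  ·
  (1,3): δ = 54.35°  ✓
  (1,4): δ = 20.82°  ✓
  (1,5): δ = 28.48°  ✓
  (2,3): δ = 113.88°  ·
  (2,4): δ = 80.34°  ·
  (2,5): δ = 31.05°  ✓
  (3,4): δ = 146.46°  ·
  (3,5): δ = 97.17°  ·
  (4,5): δ = 130.71°  ·
antipodal pairs: 6

count = 6; pairs: (0,3), (0,4), (1,3), (1,4), (1,5), (2,5)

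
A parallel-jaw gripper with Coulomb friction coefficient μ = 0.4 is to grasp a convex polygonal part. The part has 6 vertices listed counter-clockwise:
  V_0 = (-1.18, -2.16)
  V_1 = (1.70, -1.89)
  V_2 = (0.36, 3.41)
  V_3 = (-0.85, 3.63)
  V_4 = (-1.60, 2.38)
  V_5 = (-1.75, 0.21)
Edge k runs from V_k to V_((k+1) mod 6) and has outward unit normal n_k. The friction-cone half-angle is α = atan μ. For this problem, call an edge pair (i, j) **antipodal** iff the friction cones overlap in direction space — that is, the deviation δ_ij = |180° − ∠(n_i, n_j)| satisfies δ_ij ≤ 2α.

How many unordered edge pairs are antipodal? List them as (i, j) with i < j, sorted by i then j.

α = atan 0.4 = 21.80°;  2α = 43.60°
n_0 = (+0.0933, -0.9956)
n_1 = (+0.9695, +0.2451)
n_2 = (+0.1789, +0.9839)
n_3 = (-0.8575, +0.5145)
n_4 = (-0.9976, +0.0690)
n_5 = (-0.9723, -0.2338)
  (0,1): δ = 81.17°  ·
  (0,2): δ = 15.66°  ✓
  (0,3): δ = 53.68°  ·
  (0,4): δ = 80.69°  ·
  (0,5): δ = 98.17°  ·
  (1,2): δ = 114.49°  ·
  (1,3): δ = 45.15°  ·
  (1,4): δ = 18.14°  ✓
  (1,5): δ = 0.67°  ✓
  (2,3): δ = 110.66°  ·
  (2,4): δ = 83.65°  ·
  (2,5): δ = 66.17°  ·
  (3,4): δ = 152.99°  ·
  (3,5): δ = 135.51°  ·
  (4,5): δ = 162.52°  ·
antipodal pairs: 3

count = 3; pairs: (0,2), (1,4), (1,5)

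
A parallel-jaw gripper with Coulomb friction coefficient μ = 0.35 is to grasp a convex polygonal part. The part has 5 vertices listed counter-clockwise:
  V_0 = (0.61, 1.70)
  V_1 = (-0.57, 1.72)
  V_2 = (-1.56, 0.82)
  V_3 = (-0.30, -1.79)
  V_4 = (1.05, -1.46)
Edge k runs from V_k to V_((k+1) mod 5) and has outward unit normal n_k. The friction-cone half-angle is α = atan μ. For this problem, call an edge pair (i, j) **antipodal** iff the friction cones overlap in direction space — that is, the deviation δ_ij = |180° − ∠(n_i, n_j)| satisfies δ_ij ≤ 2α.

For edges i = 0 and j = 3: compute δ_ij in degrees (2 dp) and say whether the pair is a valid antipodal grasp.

δ = 14.71°, valid

α = atan 0.35 = 19.29°;  2α = 38.58°
edge 0: e_0 = (-1.18, +0.02);  n_0 = (+0.0169, +0.9999)
edge 3: e_3 = (+1.35, +0.33);  n_3 = (+0.2375, -0.9714)
∠(n_0, n_3) = 165.29°
δ = |180° − 165.29°| = 14.71°
14.71° ≤ 2α = 38.58°  →  valid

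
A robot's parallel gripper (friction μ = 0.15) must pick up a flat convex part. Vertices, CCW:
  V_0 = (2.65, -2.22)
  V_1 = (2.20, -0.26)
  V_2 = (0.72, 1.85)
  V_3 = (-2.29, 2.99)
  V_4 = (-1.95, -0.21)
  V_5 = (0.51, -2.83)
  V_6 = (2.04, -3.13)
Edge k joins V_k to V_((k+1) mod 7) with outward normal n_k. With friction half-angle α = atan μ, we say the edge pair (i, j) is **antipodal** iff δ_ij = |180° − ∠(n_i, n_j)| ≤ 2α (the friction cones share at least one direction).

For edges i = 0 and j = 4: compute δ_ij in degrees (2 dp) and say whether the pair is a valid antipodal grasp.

δ = 30.27°, invalid

α = atan 0.15 = 8.53°;  2α = 17.06°
edge 0: e_0 = (-0.45, +1.96);  n_0 = (+0.9746, +0.2238)
edge 4: e_4 = (+2.46, -2.62);  n_4 = (-0.7290, -0.6845)
∠(n_0, n_4) = 149.73°
δ = |180° − 149.73°| = 30.27°
30.27° > 2α = 17.06°  →  invalid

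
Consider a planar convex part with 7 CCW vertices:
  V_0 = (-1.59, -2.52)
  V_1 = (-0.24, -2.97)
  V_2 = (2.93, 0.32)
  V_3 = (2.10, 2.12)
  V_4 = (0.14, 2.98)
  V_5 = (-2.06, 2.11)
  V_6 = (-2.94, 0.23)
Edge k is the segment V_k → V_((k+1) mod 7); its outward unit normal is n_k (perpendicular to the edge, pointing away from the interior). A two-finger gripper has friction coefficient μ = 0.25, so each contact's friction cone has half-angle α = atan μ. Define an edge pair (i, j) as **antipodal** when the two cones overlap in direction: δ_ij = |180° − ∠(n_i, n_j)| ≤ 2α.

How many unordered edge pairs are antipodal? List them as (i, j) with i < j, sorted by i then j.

count = 4; pairs: (0,3), (1,4), (1,5), (2,6)

α = atan 0.25 = 14.04°;  2α = 28.07°
n_0 = (-0.3162, -0.9487)
n_1 = (+0.7201, -0.6939)
n_2 = (+0.9081, +0.4187)
n_3 = (+0.4018, +0.9157)
n_4 = (-0.3677, +0.9299)
n_5 = (-0.9057, +0.4239)
n_6 = (-0.8977, -0.4407)
  (0,1): δ = 115.50°  ·
  (0,2): δ = 46.81°  ·
  (0,3): δ = 5.26°  ✓
  (0,4): δ = 40.01°  ·
  (0,5): δ = 83.35°  ·
  (0,6): δ = 134.58°  ·
  (1,2): δ = 111.31°  ·
  (1,3): δ = 69.75°  ·
  (1,4): δ = 24.49°  ✓
  (1,5): δ = 18.85°  ✓
  (1,6): δ = 70.08°  ·
  (2,3): δ = 138.45°  ·
  (2,4): δ = 93.18°  ·
  (2,5): δ = 49.84°  ·
  (2,6): δ = 1.39°  ✓
  (3,4): δ = 134.73°  ·
  (3,5): δ = 91.39°  ·
  (3,6): δ = 40.16°  ·
  (4,5): δ = 136.66°  ·
  (4,6): δ = 85.43°  ·
  (5,6): δ = 128.77°  ·
antipodal pairs: 4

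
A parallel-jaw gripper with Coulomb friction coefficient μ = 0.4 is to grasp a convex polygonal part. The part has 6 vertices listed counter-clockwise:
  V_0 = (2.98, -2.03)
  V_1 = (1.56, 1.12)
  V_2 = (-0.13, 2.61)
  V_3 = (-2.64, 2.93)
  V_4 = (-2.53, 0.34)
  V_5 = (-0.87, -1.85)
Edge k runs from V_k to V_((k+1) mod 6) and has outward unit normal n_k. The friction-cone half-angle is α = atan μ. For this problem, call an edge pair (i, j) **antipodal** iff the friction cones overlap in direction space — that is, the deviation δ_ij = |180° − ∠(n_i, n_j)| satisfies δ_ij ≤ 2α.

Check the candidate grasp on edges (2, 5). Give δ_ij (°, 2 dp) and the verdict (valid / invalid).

δ = 4.59°, valid

α = atan 0.4 = 21.80°;  2α = 43.60°
edge 2: e_2 = (-2.51, +0.32);  n_2 = (+0.1265, +0.9920)
edge 5: e_5 = (+3.85, -0.18);  n_5 = (-0.0467, -0.9989)
∠(n_2, n_5) = 175.41°
δ = |180° − 175.41°| = 4.59°
4.59° ≤ 2α = 43.60°  →  valid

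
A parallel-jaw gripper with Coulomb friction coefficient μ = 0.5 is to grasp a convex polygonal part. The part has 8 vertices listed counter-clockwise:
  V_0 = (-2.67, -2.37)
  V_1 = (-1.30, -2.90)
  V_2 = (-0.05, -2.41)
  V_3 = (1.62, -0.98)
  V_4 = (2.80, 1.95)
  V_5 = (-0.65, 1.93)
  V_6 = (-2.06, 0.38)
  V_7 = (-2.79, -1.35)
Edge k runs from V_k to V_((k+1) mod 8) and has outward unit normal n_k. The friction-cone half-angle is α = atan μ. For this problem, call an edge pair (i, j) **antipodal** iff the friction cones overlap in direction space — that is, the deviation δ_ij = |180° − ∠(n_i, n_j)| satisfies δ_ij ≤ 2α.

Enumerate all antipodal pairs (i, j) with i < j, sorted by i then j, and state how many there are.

count = 10; pairs: (0,4), (1,4), (1,5), (1,6), (2,4), (2,5), (2,6), (3,5), (3,6), (3,7)

α = atan 0.5 = 26.57°;  2α = 53.13°
n_0 = (-0.3608, -0.9326)
n_1 = (+0.3650, -0.9310)
n_2 = (+0.6504, -0.7596)
n_3 = (+0.9276, -0.3736)
n_4 = (-0.0058, +1.0000)
n_5 = (-0.7397, +0.6729)
n_6 = (-0.9213, +0.3888)
n_7 = (-0.9932, -0.1168)
  (0,1): δ = 137.45°  ·
  (0,2): δ = 118.28°  ·
  (0,3): δ = 90.79°  ·
  (0,4): δ = 21.48°  ✓
  (0,5): δ = 68.86°  ·
  (0,6): δ = 88.27°  ·
  (0,7): δ = 117.86°  ·
  (1,2): δ = 160.83°  ·
  (1,3): δ = 133.34°  ·
  (1,4): δ = 21.07°  ✓
  (1,5): δ = 26.30°  ✓
  (1,6): δ = 45.72°  ✓
  (1,7): δ = 75.30°  ·
  (2,3): δ = 152.51°  ·
  (2,4): δ = 40.24°  ✓
  (2,5): δ = 7.13°  ✓
  (2,6): δ = 26.55°  ✓
  (2,7): δ = 56.14°  ·
  (3,4): δ = 67.73°  ·
  (3,5): δ = 20.36°  ✓
  (3,6): δ = 0.94°  ✓
  (3,7): δ = 28.65°  ✓
  (4,5): δ = 132.62°  ·
  (4,6): δ = 113.21°  ·
  (4,7): δ = 83.62°  ·
  (5,6): δ = 160.59°  ·
  (5,7): δ = 131.00°  ·
  (6,7): δ = 150.41°  ·
antipodal pairs: 10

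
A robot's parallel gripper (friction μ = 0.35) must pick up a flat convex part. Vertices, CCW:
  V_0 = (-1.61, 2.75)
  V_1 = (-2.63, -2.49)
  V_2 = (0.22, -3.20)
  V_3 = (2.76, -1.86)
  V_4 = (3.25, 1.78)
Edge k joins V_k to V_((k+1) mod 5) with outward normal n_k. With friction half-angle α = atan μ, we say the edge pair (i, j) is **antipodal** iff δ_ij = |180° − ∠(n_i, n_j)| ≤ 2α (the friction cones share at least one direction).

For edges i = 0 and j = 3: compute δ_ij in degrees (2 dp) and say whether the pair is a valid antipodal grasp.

α = atan 0.35 = 19.29°;  2α = 38.58°
edge 0: e_0 = (-1.02, -5.24);  n_0 = (-0.9816, +0.1911)
edge 3: e_3 = (+0.49, +3.64);  n_3 = (+0.9911, -0.1334)
∠(n_0, n_3) = 176.65°
δ = |180° − 176.65°| = 3.35°
3.35° ≤ 2α = 38.58°  →  valid

δ = 3.35°, valid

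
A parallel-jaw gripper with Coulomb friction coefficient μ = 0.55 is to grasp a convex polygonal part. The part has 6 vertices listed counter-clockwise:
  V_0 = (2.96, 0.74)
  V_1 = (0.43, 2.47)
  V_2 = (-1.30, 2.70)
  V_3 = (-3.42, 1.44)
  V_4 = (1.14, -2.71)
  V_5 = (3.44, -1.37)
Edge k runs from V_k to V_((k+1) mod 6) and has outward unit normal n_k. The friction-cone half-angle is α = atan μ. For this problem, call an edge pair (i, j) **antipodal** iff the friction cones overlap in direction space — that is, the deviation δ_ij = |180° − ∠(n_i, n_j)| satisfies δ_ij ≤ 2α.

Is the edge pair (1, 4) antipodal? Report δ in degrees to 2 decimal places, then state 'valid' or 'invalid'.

α = atan 0.55 = 28.81°;  2α = 57.62°
edge 1: e_1 = (-1.73, +0.23);  n_1 = (+0.1318, +0.9913)
edge 4: e_4 = (+2.30, +1.34);  n_4 = (+0.5034, -0.8641)
∠(n_1, n_4) = 142.20°
δ = |180° − 142.20°| = 37.80°
37.80° ≤ 2α = 57.62°  →  valid

δ = 37.80°, valid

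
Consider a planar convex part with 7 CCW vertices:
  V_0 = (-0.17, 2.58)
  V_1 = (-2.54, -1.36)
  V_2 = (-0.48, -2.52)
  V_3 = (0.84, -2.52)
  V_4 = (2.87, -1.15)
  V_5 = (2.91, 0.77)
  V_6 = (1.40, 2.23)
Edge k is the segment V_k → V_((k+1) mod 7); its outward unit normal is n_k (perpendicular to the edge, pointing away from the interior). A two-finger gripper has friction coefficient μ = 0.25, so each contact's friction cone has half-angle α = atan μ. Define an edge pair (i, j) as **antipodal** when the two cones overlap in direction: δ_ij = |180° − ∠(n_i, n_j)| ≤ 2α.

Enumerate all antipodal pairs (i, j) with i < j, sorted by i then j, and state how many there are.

α = atan 0.25 = 14.04°;  2α = 28.07°
n_0 = (-0.8569, +0.5155)
n_1 = (-0.4907, -0.8713)
n_2 = (+0.0000, -1.0000)
n_3 = (+0.5594, -0.8289)
n_4 = (+0.9998, -0.0208)
n_5 = (+0.6951, +0.7189)
n_6 = (+0.2176, +0.9760)
  (0,1): δ = 88.36°  ·
  (0,2): δ = 58.97°  ·
  (0,3): δ = 24.96°  ✓
  (0,4): δ = 29.83°  ·
  (0,5): δ = 76.99°  ·
  (0,6): δ = 108.46°  ·
  (1,2): δ = 150.62°  ·
  (1,3): δ = 116.60°  ·
  (1,4): δ = 61.81°  ·
  (1,5): δ = 14.65°  ✓
  (1,6): δ = 16.82°  ✓
  (2,3): δ = 145.99°  ·
  (2,4): δ = 91.19°  ·
  (2,5): δ = 44.04°  ·
  (2,6): δ = 12.57°  ✓
  (3,4): δ = 125.21°  ·
  (3,5): δ = 78.05°  ·
  (3,6): δ = 46.58°  ·
  (4,5): δ = 132.84°  ·
  (4,6): δ = 101.37°  ·
  (5,6): δ = 148.53°  ·
antipodal pairs: 4

count = 4; pairs: (0,3), (1,5), (1,6), (2,6)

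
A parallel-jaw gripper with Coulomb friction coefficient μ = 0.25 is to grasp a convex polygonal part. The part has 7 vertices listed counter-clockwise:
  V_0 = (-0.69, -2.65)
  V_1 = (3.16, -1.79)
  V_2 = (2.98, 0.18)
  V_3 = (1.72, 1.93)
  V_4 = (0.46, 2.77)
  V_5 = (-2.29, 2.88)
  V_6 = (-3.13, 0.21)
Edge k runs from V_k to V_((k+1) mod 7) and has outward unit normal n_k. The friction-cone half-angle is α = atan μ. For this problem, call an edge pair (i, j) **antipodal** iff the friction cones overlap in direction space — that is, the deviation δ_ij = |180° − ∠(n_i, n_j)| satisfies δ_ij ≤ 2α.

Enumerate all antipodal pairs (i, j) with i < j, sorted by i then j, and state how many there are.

count = 4; pairs: (0,4), (1,5), (2,6), (3,6)

α = atan 0.25 = 14.04°;  2α = 28.07°
n_0 = (+0.2180, -0.9759)
n_1 = (+0.9959, +0.0910)
n_2 = (+0.8115, +0.5843)
n_3 = (+0.5547, +0.8321)
n_4 = (+0.0400, +0.9992)
n_5 = (-0.9539, +0.3001)
n_6 = (-0.7608, -0.6490)
  (0,1): δ = 97.37°  ·
  (0,2): δ = 66.84°  ·
  (0,3): δ = 46.28°  ·
  (0,4): δ = 14.88°  ✓
  (0,5): δ = 59.94°  ·
  (0,6): δ = 117.88°  ·
  (1,2): δ = 149.47°  ·
  (1,3): δ = 128.91°  ·
  (1,4): δ = 97.51°  ·
  (1,5): δ = 22.68°  ✓
  (1,6): δ = 35.25°  ·
  (2,3): δ = 159.44°  ·
  (2,4): δ = 128.04°  ·
  (2,5): δ = 53.22°  ·
  (2,6): δ = 4.72°  ✓
  (3,4): δ = 148.60°  ·
  (3,5): δ = 73.77°  ·
  (3,6): δ = 15.84°  ✓
  (4,5): δ = 105.17°  ·
  (4,6): δ = 47.24°  ·
  (5,6): δ = 122.07°  ·
antipodal pairs: 4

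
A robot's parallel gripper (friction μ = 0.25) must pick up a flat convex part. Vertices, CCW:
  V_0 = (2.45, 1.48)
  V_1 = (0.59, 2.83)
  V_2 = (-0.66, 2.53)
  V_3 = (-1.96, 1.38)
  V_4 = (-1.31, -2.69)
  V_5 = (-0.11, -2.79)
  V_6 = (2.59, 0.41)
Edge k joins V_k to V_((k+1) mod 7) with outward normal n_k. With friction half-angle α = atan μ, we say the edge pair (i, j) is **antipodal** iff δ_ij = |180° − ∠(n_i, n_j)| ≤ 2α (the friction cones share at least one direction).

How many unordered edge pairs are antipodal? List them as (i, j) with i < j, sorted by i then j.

α = atan 0.25 = 14.04°;  2α = 28.07°
n_0 = (+0.5874, +0.8093)
n_1 = (-0.2334, +0.9724)
n_2 = (-0.6626, +0.7490)
n_3 = (-0.9875, -0.1577)
n_4 = (-0.0830, -0.9965)
n_5 = (+0.7643, -0.6449)
n_6 = (+0.9915, +0.1297)
  (0,1): δ = 130.53°  ·
  (0,2): δ = 102.53°  ·
  (0,3): δ = 44.95°  ·
  (0,4): δ = 31.21°  ·
  (0,5): δ = 85.82°  ·
  (0,6): δ = 133.43°  ·
  (1,2): δ = 152.00°  ·
  (1,3): δ = 94.42°  ·
  (1,4): δ = 18.26°  ✓
  (1,5): δ = 36.35°  ·
  (1,6): δ = 83.96°  ·
  (2,3): δ = 122.42°  ·
  (2,4): δ = 46.26°  ·
  (2,5): δ = 8.35°  ✓
  (2,6): δ = 55.96°  ·
  (3,4): δ = 103.84°  ·
  (3,5): δ = 49.23°  ·
  (3,6): δ = 1.62°  ✓
  (4,5): δ = 125.39°  ·
  (4,6): δ = 77.78°  ·
  (5,6): δ = 132.39°  ·
antipodal pairs: 3

count = 3; pairs: (1,4), (2,5), (3,6)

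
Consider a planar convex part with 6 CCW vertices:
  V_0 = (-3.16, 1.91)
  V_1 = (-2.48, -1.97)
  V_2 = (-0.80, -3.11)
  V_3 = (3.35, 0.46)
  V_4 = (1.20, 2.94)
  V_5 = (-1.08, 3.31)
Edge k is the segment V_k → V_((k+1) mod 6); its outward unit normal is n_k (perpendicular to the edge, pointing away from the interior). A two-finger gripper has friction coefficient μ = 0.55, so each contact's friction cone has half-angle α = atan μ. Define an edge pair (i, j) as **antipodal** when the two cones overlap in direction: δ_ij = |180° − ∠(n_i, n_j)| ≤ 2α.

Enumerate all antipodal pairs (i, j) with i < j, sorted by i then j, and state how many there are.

α = atan 0.55 = 28.81°;  2α = 57.62°
n_0 = (-0.9850, -0.1726)
n_1 = (-0.5615, -0.8275)
n_2 = (+0.6521, -0.7581)
n_3 = (+0.7556, +0.6550)
n_4 = (+0.1602, +0.9871)
n_5 = (-0.5584, +0.8296)
  (0,1): δ = 134.10°  ·
  (0,2): δ = 59.24°  ·
  (0,3): δ = 30.98°  ✓
  (0,4): δ = 70.84°  ·
  (0,5): δ = 114.00°  ·
  (1,2): δ = 105.14°  ·
  (1,3): δ = 14.92°  ✓
  (1,4): δ = 24.94°  ✓
  (1,5): δ = 68.10°  ·
  (2,3): δ = 89.78°  ·
  (2,4): δ = 49.92°  ✓
  (2,5): δ = 6.76°  ✓
  (3,4): δ = 140.14°  ·
  (3,5): δ = 96.98°  ·
  (4,5): δ = 136.84°  ·
antipodal pairs: 5

count = 5; pairs: (0,3), (1,3), (1,4), (2,4), (2,5)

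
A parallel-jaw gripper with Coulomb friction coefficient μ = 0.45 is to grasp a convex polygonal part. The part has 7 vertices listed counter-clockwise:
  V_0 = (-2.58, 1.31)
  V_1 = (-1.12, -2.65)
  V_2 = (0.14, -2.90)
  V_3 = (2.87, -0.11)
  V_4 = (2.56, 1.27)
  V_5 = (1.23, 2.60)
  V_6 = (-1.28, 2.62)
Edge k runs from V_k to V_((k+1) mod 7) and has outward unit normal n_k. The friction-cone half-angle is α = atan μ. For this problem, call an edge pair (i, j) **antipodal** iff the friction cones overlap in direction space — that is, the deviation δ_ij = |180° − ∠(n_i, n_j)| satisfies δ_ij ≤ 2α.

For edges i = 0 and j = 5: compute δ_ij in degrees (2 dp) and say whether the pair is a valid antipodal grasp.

α = atan 0.45 = 24.23°;  2α = 48.46°
edge 0: e_0 = (+1.46, -3.96);  n_0 = (-0.9383, -0.3459)
edge 5: e_5 = (-2.51, +0.02);  n_5 = (+0.0080, +1.0000)
∠(n_0, n_5) = 110.69°
δ = |180° − 110.69°| = 69.31°
69.31° > 2α = 48.46°  →  invalid

δ = 69.31°, invalid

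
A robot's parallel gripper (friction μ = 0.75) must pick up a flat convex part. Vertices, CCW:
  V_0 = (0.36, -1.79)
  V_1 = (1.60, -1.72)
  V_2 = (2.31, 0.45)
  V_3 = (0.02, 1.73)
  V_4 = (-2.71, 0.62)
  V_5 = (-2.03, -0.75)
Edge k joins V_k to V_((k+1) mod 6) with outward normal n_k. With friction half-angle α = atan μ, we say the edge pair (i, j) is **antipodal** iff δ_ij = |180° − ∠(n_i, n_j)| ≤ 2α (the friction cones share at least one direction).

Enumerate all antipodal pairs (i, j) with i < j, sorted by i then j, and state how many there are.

count = 7; pairs: (0,2), (0,3), (1,3), (1,4), (2,4), (2,5), (3,5)

α = atan 0.75 = 36.87°;  2α = 73.74°
n_0 = (+0.0564, -0.9984)
n_1 = (+0.9504, -0.3110)
n_2 = (+0.4879, +0.8729)
n_3 = (-0.3767, +0.9264)
n_4 = (-0.8957, -0.4446)
n_5 = (-0.3990, -0.9169)
  (0,1): δ = 111.35°  ·
  (0,2): δ = 32.43°  ✓
  (0,3): δ = 18.90°  ✓
  (0,4): δ = 113.17°  ·
  (0,5): δ = 153.25°  ·
  (1,2): δ = 101.09°  ·
  (1,3): δ = 49.76°  ✓
  (1,4): δ = 44.52°  ✓
  (1,5): δ = 84.60°  ·
  (2,3): δ = 128.67°  ·
  (2,4): δ = 34.40°  ✓
  (2,5): δ = 5.69°  ✓
  (3,4): δ = 85.73°  ·
  (3,5): δ = 45.64°  ✓
  (4,5): δ = 139.91°  ·
antipodal pairs: 7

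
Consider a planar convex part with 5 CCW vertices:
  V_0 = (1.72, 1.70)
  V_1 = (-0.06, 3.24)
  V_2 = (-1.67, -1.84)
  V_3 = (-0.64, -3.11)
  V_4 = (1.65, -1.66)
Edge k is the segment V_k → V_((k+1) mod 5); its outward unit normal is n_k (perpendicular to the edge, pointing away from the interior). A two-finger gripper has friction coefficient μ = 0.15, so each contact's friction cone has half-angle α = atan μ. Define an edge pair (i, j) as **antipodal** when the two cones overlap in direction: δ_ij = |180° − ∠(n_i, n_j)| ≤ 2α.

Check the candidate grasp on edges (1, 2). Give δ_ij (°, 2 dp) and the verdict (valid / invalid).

δ = 123.37°, invalid

α = atan 0.15 = 8.53°;  2α = 17.06°
edge 1: e_1 = (-1.61, -5.08);  n_1 = (-0.9533, +0.3021)
edge 2: e_2 = (+1.03, -1.27);  n_2 = (-0.7767, -0.6299)
∠(n_1, n_2) = 56.63°
δ = |180° − 56.63°| = 123.37°
123.37° > 2α = 17.06°  →  invalid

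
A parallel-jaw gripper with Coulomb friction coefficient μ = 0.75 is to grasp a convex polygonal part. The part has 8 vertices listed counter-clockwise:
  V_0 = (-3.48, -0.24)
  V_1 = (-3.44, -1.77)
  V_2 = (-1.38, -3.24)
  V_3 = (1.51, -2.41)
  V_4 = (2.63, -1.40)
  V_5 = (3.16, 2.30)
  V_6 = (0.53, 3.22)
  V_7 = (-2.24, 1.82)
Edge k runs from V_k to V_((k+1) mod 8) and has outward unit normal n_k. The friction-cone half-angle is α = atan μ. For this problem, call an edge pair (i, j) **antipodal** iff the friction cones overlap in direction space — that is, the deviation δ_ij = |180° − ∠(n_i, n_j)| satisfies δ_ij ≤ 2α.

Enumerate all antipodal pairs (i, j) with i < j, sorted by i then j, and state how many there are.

count = 14; pairs: (0,3), (0,4), (0,5), (1,4), (1,5), (1,6), (2,5), (2,6), (2,7), (3,5), (3,6), (3,7), (4,6), (4,7)

α = atan 0.75 = 36.87°;  2α = 73.74°
n_0 = (-0.9997, -0.0261)
n_1 = (-0.5809, -0.8140)
n_2 = (+0.2760, -0.9611)
n_3 = (+0.6697, -0.7426)
n_4 = (+0.9899, -0.1418)
n_5 = (+0.3302, +0.9439)
n_6 = (-0.4511, +0.8925)
n_7 = (-0.8568, +0.5157)
  (0,1): δ = 127.01°  ·
  (0,2): δ = 75.47°  ·
  (0,3): δ = 49.45°  ✓
  (0,4): δ = 9.65°  ✓
  (0,5): δ = 69.22°  ✓
  (0,6): δ = 115.32°  ·
  (0,7): δ = 147.46°  ·
  (1,2): δ = 128.46°  ·
  (1,3): δ = 102.44°  ·
  (1,4): δ = 62.64°  ✓
  (1,5): δ = 16.23°  ✓
  (1,6): δ = 62.32°  ✓
  (1,7): δ = 94.47°  ·
  (2,3): δ = 153.98°  ·
  (2,4): δ = 114.18°  ·
  (2,5): δ = 35.30°  ✓
  (2,6): δ = 10.79°  ✓
  (2,7): δ = 42.93°  ✓
  (3,4): δ = 140.20°  ·
  (3,5): δ = 61.32°  ✓
  (3,6): δ = 15.23°  ✓
  (3,7): δ = 16.91°  ✓
  (4,5): δ = 101.13°  ·
  (4,6): δ = 55.04°  ✓
  (4,7): δ = 22.89°  ✓
  (5,6): δ = 133.91°  ·
  (5,7): δ = 101.77°  ·
  (6,7): δ = 147.86°  ·
antipodal pairs: 14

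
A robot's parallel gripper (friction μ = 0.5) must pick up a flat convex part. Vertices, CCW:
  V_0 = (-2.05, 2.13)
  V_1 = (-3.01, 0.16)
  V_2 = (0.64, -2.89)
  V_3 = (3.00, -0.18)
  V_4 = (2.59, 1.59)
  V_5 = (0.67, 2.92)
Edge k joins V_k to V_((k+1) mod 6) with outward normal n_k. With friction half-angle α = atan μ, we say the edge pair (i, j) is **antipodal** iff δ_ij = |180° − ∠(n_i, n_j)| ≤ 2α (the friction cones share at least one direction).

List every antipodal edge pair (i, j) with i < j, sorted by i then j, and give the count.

count = 5; pairs: (0,2), (0,3), (1,3), (1,4), (2,5)

α = atan 0.5 = 26.57°;  2α = 53.13°
n_0 = (-0.8989, +0.4381)
n_1 = (-0.6412, -0.7674)
n_2 = (+0.7541, -0.6567)
n_3 = (+0.9742, +0.2257)
n_4 = (+0.5694, +0.8220)
n_5 = (-0.2789, +0.9603)
  (0,1): δ = 103.90°  ·
  (0,2): δ = 15.07°  ✓
  (0,3): δ = 39.02°  ✓
  (0,4): δ = 81.27°  ·
  (0,5): δ = 132.18°  ·
  (1,2): δ = 91.17°  ·
  (1,3): δ = 37.08°  ✓
  (1,4): δ = 5.17°  ✓
  (1,5): δ = 56.08°  ·
  (2,3): δ = 125.91°  ·
  (2,4): δ = 83.66°  ·
  (2,5): δ = 32.75°  ✓
  (3,4): δ = 137.75°  ·
  (3,5): δ = 86.85°  ·
  (4,5): δ = 129.09°  ·
antipodal pairs: 5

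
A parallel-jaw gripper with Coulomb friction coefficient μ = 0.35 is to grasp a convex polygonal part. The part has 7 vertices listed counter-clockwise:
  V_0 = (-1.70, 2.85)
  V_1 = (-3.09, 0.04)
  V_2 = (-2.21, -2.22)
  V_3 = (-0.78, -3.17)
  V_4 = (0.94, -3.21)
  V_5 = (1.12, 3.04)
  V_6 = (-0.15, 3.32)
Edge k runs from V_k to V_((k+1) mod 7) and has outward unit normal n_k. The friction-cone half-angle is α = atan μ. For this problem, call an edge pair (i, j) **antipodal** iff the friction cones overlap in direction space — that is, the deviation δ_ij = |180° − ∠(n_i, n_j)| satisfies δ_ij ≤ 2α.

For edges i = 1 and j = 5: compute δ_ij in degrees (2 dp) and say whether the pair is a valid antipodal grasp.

α = atan 0.35 = 19.29°;  2α = 38.58°
edge 1: e_1 = (+0.88, -2.26);  n_1 = (-0.9318, -0.3628)
edge 5: e_5 = (-1.27, +0.28);  n_5 = (+0.2153, +0.9765)
∠(n_1, n_5) = 123.71°
δ = |180° − 123.71°| = 56.29°
56.29° > 2α = 38.58°  →  invalid

δ = 56.29°, invalid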